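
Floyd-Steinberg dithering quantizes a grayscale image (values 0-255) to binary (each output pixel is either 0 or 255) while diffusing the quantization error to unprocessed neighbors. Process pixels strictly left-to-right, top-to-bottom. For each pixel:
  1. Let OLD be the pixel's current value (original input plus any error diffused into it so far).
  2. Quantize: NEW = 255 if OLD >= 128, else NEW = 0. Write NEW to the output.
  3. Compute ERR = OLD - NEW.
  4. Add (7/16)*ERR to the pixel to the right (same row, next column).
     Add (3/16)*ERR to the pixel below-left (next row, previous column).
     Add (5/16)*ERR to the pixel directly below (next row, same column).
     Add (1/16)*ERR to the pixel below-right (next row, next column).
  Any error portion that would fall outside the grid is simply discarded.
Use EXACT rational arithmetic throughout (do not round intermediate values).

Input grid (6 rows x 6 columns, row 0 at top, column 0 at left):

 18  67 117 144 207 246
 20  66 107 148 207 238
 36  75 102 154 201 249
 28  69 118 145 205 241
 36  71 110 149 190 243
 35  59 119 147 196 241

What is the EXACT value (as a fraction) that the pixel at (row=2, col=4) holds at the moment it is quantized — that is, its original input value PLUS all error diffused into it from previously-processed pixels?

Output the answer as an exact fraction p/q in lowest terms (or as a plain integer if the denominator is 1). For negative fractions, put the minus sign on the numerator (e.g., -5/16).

Answer: 331975331355/2147483648

Derivation:
(0,0): OLD=18 → NEW=0, ERR=18
(0,1): OLD=599/8 → NEW=0, ERR=599/8
(0,2): OLD=19169/128 → NEW=255, ERR=-13471/128
(0,3): OLD=200615/2048 → NEW=0, ERR=200615/2048
(0,4): OLD=8187281/32768 → NEW=255, ERR=-168559/32768
(0,5): OLD=127794935/524288 → NEW=255, ERR=-5898505/524288
(1,0): OLD=5077/128 → NEW=0, ERR=5077/128
(1,1): OLD=90259/1024 → NEW=0, ERR=90259/1024
(1,2): OLD=4447311/32768 → NEW=255, ERR=-3908529/32768
(1,3): OLD=15582467/131072 → NEW=0, ERR=15582467/131072
(1,4): OLD=2192928137/8388608 → NEW=255, ERR=53833097/8388608
(1,5): OLD=31805619439/134217728 → NEW=255, ERR=-2419901201/134217728
(2,0): OLD=1063681/16384 → NEW=0, ERR=1063681/16384
(2,1): OLD=58228699/524288 → NEW=0, ERR=58228699/524288
(2,2): OLD=1183758801/8388608 → NEW=255, ERR=-955336239/8388608
(2,3): OLD=9064740873/67108864 → NEW=255, ERR=-8048019447/67108864
(2,4): OLD=331975331355/2147483648 → NEW=255, ERR=-215632998885/2147483648
Target (2,4): original=201, with diffused error = 331975331355/2147483648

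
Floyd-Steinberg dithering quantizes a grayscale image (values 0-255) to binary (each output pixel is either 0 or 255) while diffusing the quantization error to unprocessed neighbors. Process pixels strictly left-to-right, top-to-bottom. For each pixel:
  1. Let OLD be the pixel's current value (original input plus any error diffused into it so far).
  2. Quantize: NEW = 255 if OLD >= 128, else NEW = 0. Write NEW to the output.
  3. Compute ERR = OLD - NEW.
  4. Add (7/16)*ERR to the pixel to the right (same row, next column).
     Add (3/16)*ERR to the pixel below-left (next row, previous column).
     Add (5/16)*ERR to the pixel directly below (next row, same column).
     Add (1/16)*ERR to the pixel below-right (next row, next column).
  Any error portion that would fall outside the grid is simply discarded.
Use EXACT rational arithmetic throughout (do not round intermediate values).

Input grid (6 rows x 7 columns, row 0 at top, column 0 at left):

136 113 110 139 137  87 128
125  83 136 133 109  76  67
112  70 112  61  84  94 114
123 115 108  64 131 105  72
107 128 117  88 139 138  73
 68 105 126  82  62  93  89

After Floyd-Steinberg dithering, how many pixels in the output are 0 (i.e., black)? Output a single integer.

(0,0): OLD=136 → NEW=255, ERR=-119
(0,1): OLD=975/16 → NEW=0, ERR=975/16
(0,2): OLD=34985/256 → NEW=255, ERR=-30295/256
(0,3): OLD=357279/4096 → NEW=0, ERR=357279/4096
(0,4): OLD=11479385/65536 → NEW=255, ERR=-5232295/65536
(0,5): OLD=54600047/1048576 → NEW=0, ERR=54600047/1048576
(0,6): OLD=2529683977/16777216 → NEW=255, ERR=-1748506103/16777216
(1,0): OLD=25405/256 → NEW=0, ERR=25405/256
(1,1): OLD=237227/2048 → NEW=0, ERR=237227/2048
(1,2): OLD=11131911/65536 → NEW=255, ERR=-5579769/65536
(1,3): OLD=26383035/262144 → NEW=0, ERR=26383035/262144
(1,4): OLD=2404121489/16777216 → NEW=255, ERR=-1874068591/16777216
(1,5): OLD=2532816225/134217728 → NEW=0, ERR=2532816225/134217728
(1,6): OLD=98659679887/2147483648 → NEW=0, ERR=98659679887/2147483648
(2,0): OLD=5397897/32768 → NEW=255, ERR=-2957943/32768
(2,1): OLD=59709811/1048576 → NEW=0, ERR=59709811/1048576
(2,2): OLD=2288691993/16777216 → NEW=255, ERR=-1989498087/16777216
(2,3): OLD=1920010385/134217728 → NEW=0, ERR=1920010385/134217728
(2,4): OLD=69986259041/1073741824 → NEW=0, ERR=69986259041/1073741824
(2,5): OLD=4468346591179/34359738368 → NEW=255, ERR=-4293386692661/34359738368
(2,6): OLD=41159631279165/549755813888 → NEW=0, ERR=41159631279165/549755813888
(3,0): OLD=1769456121/16777216 → NEW=0, ERR=1769456121/16777216
(3,1): OLD=20275047045/134217728 → NEW=255, ERR=-13950473595/134217728
(3,2): OLD=34048941151/1073741824 → NEW=0, ERR=34048941151/1073741824
(3,3): OLD=374321382697/4294967296 → NEW=0, ERR=374321382697/4294967296
(3,4): OLD=91789173077497/549755813888 → NEW=255, ERR=-48398559463943/549755813888
(3,5): OLD=200320387068923/4398046511104 → NEW=0, ERR=200320387068923/4398046511104
(3,6): OLD=7565624044780261/70368744177664 → NEW=0, ERR=7565624044780261/70368744177664
(4,0): OLD=258707574391/2147483648 → NEW=0, ERR=258707574391/2147483648
(4,1): OLD=5523745674635/34359738368 → NEW=255, ERR=-3237987609205/34359738368
(4,2): OLD=52515739489029/549755813888 → NEW=0, ERR=52515739489029/549755813888
(4,3): OLD=626734713390535/4398046511104 → NEW=255, ERR=-494767146940985/4398046511104
(4,4): OLD=2683104645319589/35184372088832 → NEW=0, ERR=2683104645319589/35184372088832
(4,5): OLD=225465139667226277/1125899906842624 → NEW=255, ERR=-61639336577642843/1125899906842624
(4,6): OLD=1540107677820750099/18014398509481984 → NEW=0, ERR=1540107677820750099/18014398509481984
(5,0): OLD=48366038468049/549755813888 → NEW=0, ERR=48366038468049/549755813888
(5,1): OLD=613444692691483/4398046511104 → NEW=255, ERR=-508057167640037/4398046511104
(5,2): OLD=2755963658832685/35184372088832 → NEW=0, ERR=2755963658832685/35184372088832
(5,3): OLD=28536638588996801/281474976710656 → NEW=0, ERR=28536638588996801/281474976710656
(5,4): OLD=2033636931981106987/18014398509481984 → NEW=0, ERR=2033636931981106987/18014398509481984
(5,5): OLD=21051904595815696763/144115188075855872 → NEW=255, ERR=-15697468363527550597/144115188075855872
(5,6): OLD=149052221306217627605/2305843009213693952 → NEW=0, ERR=149052221306217627605/2305843009213693952
Output grid:
  Row 0: #.#.#.#  (3 black, running=3)
  Row 1: ..#.#..  (5 black, running=8)
  Row 2: #.#..#.  (4 black, running=12)
  Row 3: .#..#..  (5 black, running=17)
  Row 4: .#.#.#.  (4 black, running=21)
  Row 5: .#...#.  (5 black, running=26)

Answer: 26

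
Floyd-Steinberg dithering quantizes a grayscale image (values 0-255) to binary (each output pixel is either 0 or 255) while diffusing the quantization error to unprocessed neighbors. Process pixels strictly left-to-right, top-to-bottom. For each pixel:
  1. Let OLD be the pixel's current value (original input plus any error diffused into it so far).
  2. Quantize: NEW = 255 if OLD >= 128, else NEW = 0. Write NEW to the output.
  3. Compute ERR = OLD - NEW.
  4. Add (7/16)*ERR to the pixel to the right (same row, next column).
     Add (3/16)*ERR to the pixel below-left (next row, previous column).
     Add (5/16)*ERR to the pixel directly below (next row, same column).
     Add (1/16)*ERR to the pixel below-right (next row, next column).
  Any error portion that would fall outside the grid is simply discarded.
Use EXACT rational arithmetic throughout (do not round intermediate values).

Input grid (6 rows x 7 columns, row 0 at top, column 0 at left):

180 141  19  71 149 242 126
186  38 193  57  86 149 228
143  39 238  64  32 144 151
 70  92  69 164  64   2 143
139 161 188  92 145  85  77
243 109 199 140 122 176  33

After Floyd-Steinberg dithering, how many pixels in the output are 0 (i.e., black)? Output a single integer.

(0,0): OLD=180 → NEW=255, ERR=-75
(0,1): OLD=1731/16 → NEW=0, ERR=1731/16
(0,2): OLD=16981/256 → NEW=0, ERR=16981/256
(0,3): OLD=409683/4096 → NEW=0, ERR=409683/4096
(0,4): OLD=12632645/65536 → NEW=255, ERR=-4079035/65536
(0,5): OLD=225202147/1048576 → NEW=255, ERR=-42184733/1048576
(0,6): OLD=1818636085/16777216 → NEW=0, ERR=1818636085/16777216
(1,0): OLD=46809/256 → NEW=255, ERR=-18471/256
(1,1): OLD=98287/2048 → NEW=0, ERR=98287/2048
(1,2): OLD=17055131/65536 → NEW=255, ERR=343451/65536
(1,3): OLD=21764415/262144 → NEW=0, ERR=21764415/262144
(1,4): OLD=1704246045/16777216 → NEW=0, ERR=1704246045/16777216
(1,5): OLD=26481750957/134217728 → NEW=255, ERR=-7743769683/134217728
(1,6): OLD=502765681539/2147483648 → NEW=255, ERR=-44842648701/2147483648
(2,0): OLD=4241845/32768 → NEW=255, ERR=-4113995/32768
(2,1): OLD=-4673769/1048576 → NEW=0, ERR=-4673769/1048576
(2,2): OLD=4299233029/16777216 → NEW=255, ERR=21042949/16777216
(2,3): OLD=14746222109/134217728 → NEW=0, ERR=14746222109/134217728
(2,4): OLD=114012472365/1073741824 → NEW=0, ERR=114012472365/1073741824
(2,5): OLD=6008090911119/34359738368 → NEW=255, ERR=-2753642372721/34359738368
(2,6): OLD=58167814353113/549755813888 → NEW=0, ERR=58167814353113/549755813888
(3,0): OLD=502144613/16777216 → NEW=0, ERR=502144613/16777216
(3,1): OLD=12896968065/134217728 → NEW=0, ERR=12896968065/134217728
(3,2): OLD=141468645011/1073741824 → NEW=255, ERR=-132335520109/1073741824
(3,3): OLD=706095738901/4294967296 → NEW=255, ERR=-389120921579/4294967296
(3,4): OLD=27149701800549/549755813888 → NEW=0, ERR=27149701800549/549755813888
(3,5): OLD=110113268870399/4398046511104 → NEW=0, ERR=110113268870399/4398046511104
(3,6): OLD=12807769649914977/70368744177664 → NEW=255, ERR=-5136260115389343/70368744177664
(4,0): OLD=357276915787/2147483648 → NEW=255, ERR=-190331414453/2147483648
(4,1): OLD=4501616811087/34359738368 → NEW=255, ERR=-4260116472753/34359738368
(4,2): OLD=46322316190977/549755813888 → NEW=0, ERR=46322316190977/549755813888
(4,3): OLD=449076350337627/4398046511104 → NEW=0, ERR=449076350337627/4398046511104
(4,4): OLD=7182435206530465/35184372088832 → NEW=255, ERR=-1789579676121695/35184372088832
(4,5): OLD=67522819609853473/1125899906842624 → NEW=0, ERR=67522819609853473/1125899906842624
(4,6): OLD=1477056610098761783/18014398509481984 → NEW=0, ERR=1477056610098761783/18014398509481984
(5,0): OLD=105583800200285/549755813888 → NEW=255, ERR=-34603932341155/549755813888
(5,1): OLD=232989700842655/4398046511104 → NEW=0, ERR=232989700842655/4398046511104
(5,2): OLD=9144567393696649/35184372088832 → NEW=255, ERR=172552511044489/35184372088832
(5,3): OLD=47789902138828813/281474976710656 → NEW=255, ERR=-23986216922388467/281474976710656
(5,4): OLD=1557341800666446703/18014398509481984 → NEW=0, ERR=1557341800666446703/18014398509481984
(5,5): OLD=35273334706138324607/144115188075855872 → NEW=255, ERR=-1476038253204922753/144115188075855872
(5,6): OLD=133485736845629157009/2305843009213693952 → NEW=0, ERR=133485736845629157009/2305843009213693952
Output grid:
  Row 0: #...##.  (4 black, running=4)
  Row 1: #.#..##  (3 black, running=7)
  Row 2: #.#..#.  (4 black, running=11)
  Row 3: ..##..#  (4 black, running=15)
  Row 4: ##..#..  (4 black, running=19)
  Row 5: #.##.#.  (3 black, running=22)

Answer: 22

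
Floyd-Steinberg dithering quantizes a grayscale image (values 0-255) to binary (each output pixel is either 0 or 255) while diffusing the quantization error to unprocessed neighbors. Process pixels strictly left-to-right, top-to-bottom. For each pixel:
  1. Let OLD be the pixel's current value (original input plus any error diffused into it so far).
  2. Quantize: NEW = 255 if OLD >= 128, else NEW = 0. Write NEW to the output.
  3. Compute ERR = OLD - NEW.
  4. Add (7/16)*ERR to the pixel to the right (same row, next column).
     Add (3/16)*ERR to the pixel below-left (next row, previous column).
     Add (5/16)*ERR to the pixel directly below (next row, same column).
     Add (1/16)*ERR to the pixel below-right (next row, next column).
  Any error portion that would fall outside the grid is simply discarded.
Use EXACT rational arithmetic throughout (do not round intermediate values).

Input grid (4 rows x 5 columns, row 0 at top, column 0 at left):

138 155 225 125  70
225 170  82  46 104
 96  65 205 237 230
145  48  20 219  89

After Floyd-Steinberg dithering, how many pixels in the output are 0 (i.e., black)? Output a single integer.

Answer: 10

Derivation:
(0,0): OLD=138 → NEW=255, ERR=-117
(0,1): OLD=1661/16 → NEW=0, ERR=1661/16
(0,2): OLD=69227/256 → NEW=255, ERR=3947/256
(0,3): OLD=539629/4096 → NEW=255, ERR=-504851/4096
(0,4): OLD=1053563/65536 → NEW=0, ERR=1053563/65536
(1,0): OLD=53223/256 → NEW=255, ERR=-12057/256
(1,1): OLD=363345/2048 → NEW=255, ERR=-158895/2048
(1,2): OLD=2375845/65536 → NEW=0, ERR=2375845/65536
(1,3): OLD=7162113/262144 → NEW=0, ERR=7162113/262144
(1,4): OLD=475103203/4194304 → NEW=0, ERR=475103203/4194304
(2,0): OLD=2186763/32768 → NEW=0, ERR=2186763/32768
(2,1): OLD=77389865/1048576 → NEW=0, ERR=77389865/1048576
(2,2): OLD=4175717051/16777216 → NEW=255, ERR=-102473029/16777216
(2,3): OLD=71503222785/268435456 → NEW=255, ERR=3052181505/268435456
(2,4): OLD=1168574777287/4294967296 → NEW=255, ERR=73358116807/4294967296
(3,0): OLD=3014747995/16777216 → NEW=255, ERR=-1263442085/16777216
(3,1): OLD=5522100031/134217728 → NEW=0, ERR=5522100031/134217728
(3,2): OLD=183979253989/4294967296 → NEW=0, ERR=183979253989/4294967296
(3,3): OLD=2096929494813/8589934592 → NEW=255, ERR=-93503826147/8589934592
(3,4): OLD=12408791052209/137438953472 → NEW=0, ERR=12408791052209/137438953472
Output grid:
  Row 0: #.##.  (2 black, running=2)
  Row 1: ##...  (3 black, running=5)
  Row 2: ..###  (2 black, running=7)
  Row 3: #..#.  (3 black, running=10)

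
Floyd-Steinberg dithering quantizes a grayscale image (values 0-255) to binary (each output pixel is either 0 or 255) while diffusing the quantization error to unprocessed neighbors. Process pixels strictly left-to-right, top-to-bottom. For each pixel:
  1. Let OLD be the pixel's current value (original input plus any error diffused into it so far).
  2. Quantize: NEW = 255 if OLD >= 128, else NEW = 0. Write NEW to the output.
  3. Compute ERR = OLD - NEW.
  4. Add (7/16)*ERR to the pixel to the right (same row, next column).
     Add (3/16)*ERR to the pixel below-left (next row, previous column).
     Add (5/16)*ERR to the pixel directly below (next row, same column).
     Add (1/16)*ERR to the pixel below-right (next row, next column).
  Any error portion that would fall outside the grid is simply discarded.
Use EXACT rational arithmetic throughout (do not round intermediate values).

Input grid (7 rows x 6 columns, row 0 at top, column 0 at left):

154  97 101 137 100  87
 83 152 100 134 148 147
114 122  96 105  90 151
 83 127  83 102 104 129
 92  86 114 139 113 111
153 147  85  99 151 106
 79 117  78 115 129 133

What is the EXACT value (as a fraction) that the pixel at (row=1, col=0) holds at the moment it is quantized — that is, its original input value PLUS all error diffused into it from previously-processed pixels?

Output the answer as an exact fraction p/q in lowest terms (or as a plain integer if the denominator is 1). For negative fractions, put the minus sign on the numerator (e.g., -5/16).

(0,0): OLD=154 → NEW=255, ERR=-101
(0,1): OLD=845/16 → NEW=0, ERR=845/16
(0,2): OLD=31771/256 → NEW=0, ERR=31771/256
(0,3): OLD=783549/4096 → NEW=255, ERR=-260931/4096
(0,4): OLD=4727083/65536 → NEW=0, ERR=4727083/65536
(0,5): OLD=124315693/1048576 → NEW=0, ERR=124315693/1048576
(1,0): OLD=15703/256 → NEW=0, ERR=15703/256
Target (1,0): original=83, with diffused error = 15703/256

Answer: 15703/256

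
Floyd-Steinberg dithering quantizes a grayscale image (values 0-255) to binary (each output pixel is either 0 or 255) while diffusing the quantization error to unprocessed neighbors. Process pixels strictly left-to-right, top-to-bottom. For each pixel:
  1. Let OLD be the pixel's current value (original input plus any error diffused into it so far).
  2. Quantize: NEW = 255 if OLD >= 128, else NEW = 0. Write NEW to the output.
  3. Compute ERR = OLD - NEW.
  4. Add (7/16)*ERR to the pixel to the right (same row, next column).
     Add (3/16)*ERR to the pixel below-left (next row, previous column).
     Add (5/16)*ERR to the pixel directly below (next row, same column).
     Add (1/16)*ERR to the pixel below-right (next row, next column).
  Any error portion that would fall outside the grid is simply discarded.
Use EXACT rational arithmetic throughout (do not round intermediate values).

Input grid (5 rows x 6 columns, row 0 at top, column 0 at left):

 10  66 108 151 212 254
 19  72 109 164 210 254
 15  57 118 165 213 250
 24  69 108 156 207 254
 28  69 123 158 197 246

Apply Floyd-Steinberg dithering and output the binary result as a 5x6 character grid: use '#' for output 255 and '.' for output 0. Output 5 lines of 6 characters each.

(0,0): OLD=10 → NEW=0, ERR=10
(0,1): OLD=563/8 → NEW=0, ERR=563/8
(0,2): OLD=17765/128 → NEW=255, ERR=-14875/128
(0,3): OLD=205123/2048 → NEW=0, ERR=205123/2048
(0,4): OLD=8382677/32768 → NEW=255, ERR=26837/32768
(0,5): OLD=133357011/524288 → NEW=255, ERR=-336429/524288
(1,0): OLD=4521/128 → NEW=0, ERR=4521/128
(1,1): OLD=90399/1024 → NEW=0, ERR=90399/1024
(1,2): OLD=4406795/32768 → NEW=255, ERR=-3949045/32768
(1,3): OLD=17755567/131072 → NEW=255, ERR=-15667793/131072
(1,4): OLD=1376558637/8388608 → NEW=255, ERR=-762536403/8388608
(1,5): OLD=28733504043/134217728 → NEW=255, ERR=-5492016597/134217728
(2,0): OLD=697797/16384 → NEW=0, ERR=697797/16384
(2,1): OLD=43427655/524288 → NEW=0, ERR=43427655/524288
(2,2): OLD=836196501/8388608 → NEW=0, ERR=836196501/8388608
(2,3): OLD=9843521069/67108864 → NEW=255, ERR=-7269239251/67108864
(2,4): OLD=262121885447/2147483648 → NEW=0, ERR=262121885447/2147483648
(2,5): OLD=9790217143201/34359738368 → NEW=255, ERR=1028483859361/34359738368
(3,0): OLD=443257077/8388608 → NEW=0, ERR=443257077/8388608
(3,1): OLD=9351948369/67108864 → NEW=255, ERR=-7760811951/67108864
(3,2): OLD=39418657731/536870912 → NEW=0, ERR=39418657731/536870912
(3,3): OLD=6301195282313/34359738368 → NEW=255, ERR=-2460538001527/34359738368
(3,4): OLD=58454519690729/274877906944 → NEW=255, ERR=-11639346579991/274877906944
(3,5): OLD=1110319343472135/4398046511104 → NEW=255, ERR=-11182516859385/4398046511104
(4,0): OLD=24512618299/1073741824 → NEW=0, ERR=24512618299/1073741824
(4,1): OLD=1029383197951/17179869184 → NEW=0, ERR=1029383197951/17179869184
(4,2): OLD=83290150629965/549755813888 → NEW=255, ERR=-56897581911475/549755813888
(4,3): OLD=765185210042977/8796093022208 → NEW=0, ERR=765185210042977/8796093022208
(4,4): OLD=30522293393954673/140737488355328 → NEW=255, ERR=-5365766136653967/140737488355328
(4,5): OLD=508633843063536247/2251799813685248 → NEW=255, ERR=-65575109426201993/2251799813685248
Row 0: ..#.##
Row 1: ..####
Row 2: ...#.#
Row 3: .#.###
Row 4: ..#.##

Answer: ..#.##
..####
...#.#
.#.###
..#.##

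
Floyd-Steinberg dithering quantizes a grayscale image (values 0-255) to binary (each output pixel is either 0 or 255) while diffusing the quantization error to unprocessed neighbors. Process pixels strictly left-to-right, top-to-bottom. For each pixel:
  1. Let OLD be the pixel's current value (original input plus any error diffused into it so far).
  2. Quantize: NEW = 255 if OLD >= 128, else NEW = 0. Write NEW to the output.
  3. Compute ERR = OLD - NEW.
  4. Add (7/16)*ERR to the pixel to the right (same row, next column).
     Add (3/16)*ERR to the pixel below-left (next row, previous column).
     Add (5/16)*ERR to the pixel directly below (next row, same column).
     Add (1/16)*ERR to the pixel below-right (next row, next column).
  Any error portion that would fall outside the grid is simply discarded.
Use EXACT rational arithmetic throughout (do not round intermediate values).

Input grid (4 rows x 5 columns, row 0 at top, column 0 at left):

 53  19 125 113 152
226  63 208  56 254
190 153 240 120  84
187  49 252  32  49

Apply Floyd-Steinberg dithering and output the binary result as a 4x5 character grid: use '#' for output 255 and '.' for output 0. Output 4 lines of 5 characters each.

(0,0): OLD=53 → NEW=0, ERR=53
(0,1): OLD=675/16 → NEW=0, ERR=675/16
(0,2): OLD=36725/256 → NEW=255, ERR=-28555/256
(0,3): OLD=262963/4096 → NEW=0, ERR=262963/4096
(0,4): OLD=11802213/65536 → NEW=255, ERR=-4909467/65536
(1,0): OLD=64121/256 → NEW=255, ERR=-1159/256
(1,1): OLD=115919/2048 → NEW=0, ERR=115919/2048
(1,2): OLD=13931643/65536 → NEW=255, ERR=-2780037/65536
(1,3): OLD=9564639/262144 → NEW=0, ERR=9564639/262144
(1,4): OLD=1050945981/4194304 → NEW=255, ERR=-18601539/4194304
(2,0): OLD=6527317/32768 → NEW=255, ERR=-1828523/32768
(2,1): OLD=144743031/1048576 → NEW=255, ERR=-122643849/1048576
(2,2): OLD=3119748133/16777216 → NEW=255, ERR=-1158441947/16777216
(2,3): OLD=26228937631/268435456 → NEW=0, ERR=26228937631/268435456
(2,4): OLD=548221514137/4294967296 → NEW=0, ERR=548221514137/4294967296
(3,0): OLD=2476844165/16777216 → NEW=255, ERR=-1801345915/16777216
(3,1): OLD=-6839560799/134217728 → NEW=0, ERR=-6839560799/134217728
(3,2): OLD=941192539195/4294967296 → NEW=255, ERR=-154024121285/4294967296
(3,3): OLD=570909102627/8589934592 → NEW=0, ERR=570909102627/8589934592
(3,4): OLD=17052413584079/137438953472 → NEW=0, ERR=17052413584079/137438953472
Row 0: ..#.#
Row 1: #.#.#
Row 2: ###..
Row 3: #.#..

Answer: ..#.#
#.#.#
###..
#.#..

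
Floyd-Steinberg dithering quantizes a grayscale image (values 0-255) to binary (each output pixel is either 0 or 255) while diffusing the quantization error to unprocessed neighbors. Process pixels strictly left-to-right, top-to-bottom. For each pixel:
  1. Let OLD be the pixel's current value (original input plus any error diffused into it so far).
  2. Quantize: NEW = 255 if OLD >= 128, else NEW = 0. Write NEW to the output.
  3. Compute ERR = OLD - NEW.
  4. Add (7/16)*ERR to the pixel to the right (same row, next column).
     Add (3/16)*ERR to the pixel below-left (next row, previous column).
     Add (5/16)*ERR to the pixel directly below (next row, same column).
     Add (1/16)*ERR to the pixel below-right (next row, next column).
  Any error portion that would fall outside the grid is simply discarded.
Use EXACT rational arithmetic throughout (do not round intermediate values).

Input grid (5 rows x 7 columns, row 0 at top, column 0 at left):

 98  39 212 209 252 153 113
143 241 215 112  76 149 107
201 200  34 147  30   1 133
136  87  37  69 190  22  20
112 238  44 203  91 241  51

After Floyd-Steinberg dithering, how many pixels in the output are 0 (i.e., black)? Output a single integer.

Answer: 18

Derivation:
(0,0): OLD=98 → NEW=0, ERR=98
(0,1): OLD=655/8 → NEW=0, ERR=655/8
(0,2): OLD=31721/128 → NEW=255, ERR=-919/128
(0,3): OLD=421599/2048 → NEW=255, ERR=-100641/2048
(0,4): OLD=7553049/32768 → NEW=255, ERR=-802791/32768
(0,5): OLD=74596527/524288 → NEW=255, ERR=-59096913/524288
(0,6): OLD=534234313/8388608 → NEW=0, ERR=534234313/8388608
(1,0): OLD=24189/128 → NEW=255, ERR=-8451/128
(1,1): OLD=248299/1024 → NEW=255, ERR=-12821/1024
(1,2): OLD=6657863/32768 → NEW=255, ERR=-1697977/32768
(1,3): OLD=9034875/131072 → NEW=0, ERR=9034875/131072
(1,4): OLD=623232593/8388608 → NEW=0, ERR=623232593/8388608
(1,5): OLD=10515252513/67108864 → NEW=255, ERR=-6597507807/67108864
(1,6): OLD=82512788175/1073741824 → NEW=0, ERR=82512788175/1073741824
(2,0): OLD=2916681/16384 → NEW=255, ERR=-1261239/16384
(2,1): OLD=77891507/524288 → NEW=255, ERR=-55801933/524288
(2,2): OLD=-139384871/8388608 → NEW=0, ERR=-139384871/8388608
(2,3): OLD=11540243793/67108864 → NEW=255, ERR=-5572516527/67108864
(2,4): OLD=1483637665/536870912 → NEW=0, ERR=1483637665/536870912
(2,5): OLD=-162537691637/17179869184 → NEW=0, ERR=-162537691637/17179869184
(2,6): OLD=40333058837501/274877906944 → NEW=255, ERR=-29760807433219/274877906944
(3,0): OLD=771646649/8388608 → NEW=0, ERR=771646649/8388608
(3,1): OLD=5775202629/67108864 → NEW=0, ERR=5775202629/67108864
(3,2): OLD=25359637023/536870912 → NEW=0, ERR=25359637023/536870912
(3,3): OLD=135713141545/2147483648 → NEW=0, ERR=135713141545/2147483648
(3,4): OLD=58149942966457/274877906944 → NEW=255, ERR=-11943923304263/274877906944
(3,5): OLD=-44188127515845/2199023255552 → NEW=0, ERR=-44188127515845/2199023255552
(3,6): OLD=-816866572692571/35184372088832 → NEW=0, ERR=-816866572692571/35184372088832
(4,0): OLD=168450558135/1073741824 → NEW=255, ERR=-105353606985/1073741824
(4,1): OLD=4064278420427/17179869184 → NEW=255, ERR=-316588221493/17179869184
(4,2): OLD=18671619548869/274877906944 → NEW=0, ERR=18671619548869/274877906944
(4,3): OLD=543756776713991/2199023255552 → NEW=255, ERR=-16994153451769/2199023255552
(4,4): OLD=1305733864072677/17592186044416 → NEW=0, ERR=1305733864072677/17592186044416
(4,5): OLD=146436740769262693/562949953421312 → NEW=255, ERR=2884502646828133/562949953421312
(4,6): OLD=402897194060125523/9007199254740992 → NEW=0, ERR=402897194060125523/9007199254740992
Output grid:
  Row 0: ..####.  (3 black, running=3)
  Row 1: ###..#.  (3 black, running=6)
  Row 2: ##.#..#  (3 black, running=9)
  Row 3: ....#..  (6 black, running=15)
  Row 4: ##.#.#.  (3 black, running=18)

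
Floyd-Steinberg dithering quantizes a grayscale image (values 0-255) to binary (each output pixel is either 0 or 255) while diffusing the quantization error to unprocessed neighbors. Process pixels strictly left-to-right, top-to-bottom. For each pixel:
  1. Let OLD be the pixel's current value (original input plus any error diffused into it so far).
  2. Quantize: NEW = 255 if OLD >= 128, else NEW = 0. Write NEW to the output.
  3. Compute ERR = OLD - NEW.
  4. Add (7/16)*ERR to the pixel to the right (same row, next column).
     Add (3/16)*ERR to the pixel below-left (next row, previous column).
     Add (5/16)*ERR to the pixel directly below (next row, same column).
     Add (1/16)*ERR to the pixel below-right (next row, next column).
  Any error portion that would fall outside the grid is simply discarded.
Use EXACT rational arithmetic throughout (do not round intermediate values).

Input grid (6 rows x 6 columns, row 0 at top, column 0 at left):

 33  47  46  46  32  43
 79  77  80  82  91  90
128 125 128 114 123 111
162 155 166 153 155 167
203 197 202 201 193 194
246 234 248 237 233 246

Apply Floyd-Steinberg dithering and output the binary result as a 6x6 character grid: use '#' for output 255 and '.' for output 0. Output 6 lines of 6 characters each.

(0,0): OLD=33 → NEW=0, ERR=33
(0,1): OLD=983/16 → NEW=0, ERR=983/16
(0,2): OLD=18657/256 → NEW=0, ERR=18657/256
(0,3): OLD=319015/4096 → NEW=0, ERR=319015/4096
(0,4): OLD=4330257/65536 → NEW=0, ERR=4330257/65536
(0,5): OLD=75400567/1048576 → NEW=0, ERR=75400567/1048576
(1,0): OLD=25813/256 → NEW=0, ERR=25813/256
(1,1): OLD=319571/2048 → NEW=255, ERR=-202669/2048
(1,2): OLD=5106767/65536 → NEW=0, ERR=5106767/65536
(1,3): OLD=41254691/262144 → NEW=255, ERR=-25592029/262144
(1,4): OLD=1464439945/16777216 → NEW=0, ERR=1464439945/16777216
(1,5): OLD=41550861807/268435456 → NEW=255, ERR=-26900179473/268435456
(2,0): OLD=4618817/32768 → NEW=255, ERR=-3737023/32768
(2,1): OLD=68255067/1048576 → NEW=0, ERR=68255067/1048576
(2,2): OLD=2622939601/16777216 → NEW=255, ERR=-1655250479/16777216
(2,3): OLD=8263045769/134217728 → NEW=0, ERR=8263045769/134217728
(2,4): OLD=654212037659/4294967296 → NEW=255, ERR=-441004622821/4294967296
(2,5): OLD=2763711826029/68719476736 → NEW=0, ERR=2763711826029/68719476736
(3,0): OLD=2324750513/16777216 → NEW=255, ERR=-1953439567/16777216
(3,1): OLD=13257358429/134217728 → NEW=0, ERR=13257358429/134217728
(3,2): OLD=208299780647/1073741824 → NEW=255, ERR=-65504384473/1073741824
(3,3): OLD=8255286507317/68719476736 → NEW=0, ERR=8255286507317/68719476736
(3,4): OLD=102726376471317/549755813888 → NEW=255, ERR=-37461356070123/549755813888
(3,5): OLD=1260817923537947/8796093022208 → NEW=255, ERR=-982185797125093/8796093022208
(4,0): OLD=397573673151/2147483648 → NEW=255, ERR=-150034657089/2147483648
(4,1): OLD=6136147961779/34359738368 → NEW=255, ERR=-2625585322061/34359738368
(4,2): OLD=195935378308137/1099511627776 → NEW=255, ERR=-84440086774743/1099511627776
(4,3): OLD=3313527081968685/17592186044416 → NEW=255, ERR=-1172480359357395/17592186044416
(4,4): OLD=36343729581557757/281474976710656 → NEW=255, ERR=-35432389479659523/281474976710656
(4,5): OLD=449341659504341707/4503599627370496 → NEW=0, ERR=449341659504341707/4503599627370496
(5,0): OLD=115360401683145/549755813888 → NEW=255, ERR=-24827330858295/549755813888
(5,1): OLD=3018757246093657/17592186044416 → NEW=255, ERR=-1467250195232423/17592186044416
(5,2): OLD=23959047576334435/140737488355328 → NEW=255, ERR=-11929011954274205/140737488355328
(5,3): OLD=678634684925064305/4503599627370496 → NEW=255, ERR=-469783220054412175/4503599627370496
(5,4): OLD=1464276964825136753/9007199254740992 → NEW=255, ERR=-832558845133816207/9007199254740992
(5,5): OLD=32984004482418143397/144115188075855872 → NEW=255, ERR=-3765368476925103963/144115188075855872
Row 0: ......
Row 1: .#.#.#
Row 2: #.#.#.
Row 3: #.#.##
Row 4: #####.
Row 5: ######

Answer: ......
.#.#.#
#.#.#.
#.#.##
#####.
######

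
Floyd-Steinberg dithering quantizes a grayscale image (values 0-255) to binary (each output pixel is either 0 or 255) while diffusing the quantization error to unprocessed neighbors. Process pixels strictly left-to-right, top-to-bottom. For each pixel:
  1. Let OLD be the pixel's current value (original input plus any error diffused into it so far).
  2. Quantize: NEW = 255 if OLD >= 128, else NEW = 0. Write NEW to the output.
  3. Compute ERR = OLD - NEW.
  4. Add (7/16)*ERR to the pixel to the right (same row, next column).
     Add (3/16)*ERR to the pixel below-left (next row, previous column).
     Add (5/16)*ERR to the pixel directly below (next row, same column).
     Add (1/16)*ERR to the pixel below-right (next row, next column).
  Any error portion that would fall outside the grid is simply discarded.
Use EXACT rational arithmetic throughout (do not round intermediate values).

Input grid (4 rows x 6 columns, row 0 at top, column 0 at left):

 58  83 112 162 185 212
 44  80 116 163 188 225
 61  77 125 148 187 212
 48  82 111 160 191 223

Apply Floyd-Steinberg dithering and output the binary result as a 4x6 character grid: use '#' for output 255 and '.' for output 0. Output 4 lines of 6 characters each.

Answer: ..#.##
.#.###
..#.##
.#.#.#

Derivation:
(0,0): OLD=58 → NEW=0, ERR=58
(0,1): OLD=867/8 → NEW=0, ERR=867/8
(0,2): OLD=20405/128 → NEW=255, ERR=-12235/128
(0,3): OLD=246131/2048 → NEW=0, ERR=246131/2048
(0,4): OLD=7784997/32768 → NEW=255, ERR=-570843/32768
(0,5): OLD=107153155/524288 → NEW=255, ERR=-26540285/524288
(1,0): OLD=10553/128 → NEW=0, ERR=10553/128
(1,1): OLD=138895/1024 → NEW=255, ERR=-122225/1024
(1,2): OLD=2071483/32768 → NEW=0, ERR=2071483/32768
(1,3): OLD=28701279/131072 → NEW=255, ERR=-4722081/131072
(1,4): OLD=1382561277/8388608 → NEW=255, ERR=-756533763/8388608
(1,5): OLD=22633893851/134217728 → NEW=255, ERR=-11591626789/134217728
(2,0): OLD=1054869/16384 → NEW=0, ERR=1054869/16384
(2,1): OLD=44498359/524288 → NEW=0, ERR=44498359/524288
(2,2): OLD=1406538981/8388608 → NEW=255, ERR=-732556059/8388608
(2,3): OLD=5742981885/67108864 → NEW=0, ERR=5742981885/67108864
(2,4): OLD=381848196215/2147483648 → NEW=255, ERR=-165760134025/2147483648
(2,5): OLD=5002940809393/34359738368 → NEW=255, ERR=-3758792474447/34359738368
(3,0): OLD=704927301/8388608 → NEW=0, ERR=704927301/8388608
(3,1): OLD=8921319137/67108864 → NEW=255, ERR=-8191441183/67108864
(3,2): OLD=27733873715/536870912 → NEW=0, ERR=27733873715/536870912
(3,3): OLD=6508168951321/34359738368 → NEW=255, ERR=-2253564332519/34359738368
(3,4): OLD=33815814352377/274877906944 → NEW=0, ERR=33815814352377/274877906944
(3,5): OLD=1045906076309751/4398046511104 → NEW=255, ERR=-75595784021769/4398046511104
Row 0: ..#.##
Row 1: .#.###
Row 2: ..#.##
Row 3: .#.#.#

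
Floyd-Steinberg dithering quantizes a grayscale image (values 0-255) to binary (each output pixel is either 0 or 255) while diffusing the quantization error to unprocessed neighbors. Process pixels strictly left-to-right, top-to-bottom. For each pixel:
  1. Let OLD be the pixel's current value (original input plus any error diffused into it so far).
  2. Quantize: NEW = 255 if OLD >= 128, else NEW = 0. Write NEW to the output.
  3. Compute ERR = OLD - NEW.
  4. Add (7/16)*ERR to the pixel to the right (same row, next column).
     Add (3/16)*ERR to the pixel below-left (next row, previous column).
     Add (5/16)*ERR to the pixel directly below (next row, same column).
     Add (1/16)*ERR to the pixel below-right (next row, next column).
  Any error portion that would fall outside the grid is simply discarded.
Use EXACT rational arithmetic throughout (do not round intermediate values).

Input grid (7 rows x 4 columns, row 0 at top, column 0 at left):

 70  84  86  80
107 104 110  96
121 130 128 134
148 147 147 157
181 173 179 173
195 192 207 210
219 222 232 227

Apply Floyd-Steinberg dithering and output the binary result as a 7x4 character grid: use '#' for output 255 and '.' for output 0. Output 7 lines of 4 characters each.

(0,0): OLD=70 → NEW=0, ERR=70
(0,1): OLD=917/8 → NEW=0, ERR=917/8
(0,2): OLD=17427/128 → NEW=255, ERR=-15213/128
(0,3): OLD=57349/2048 → NEW=0, ERR=57349/2048
(1,0): OLD=19247/128 → NEW=255, ERR=-13393/128
(1,1): OLD=77961/1024 → NEW=0, ERR=77961/1024
(1,2): OLD=3885693/32768 → NEW=0, ERR=3885693/32768
(1,3): OLD=78224891/524288 → NEW=255, ERR=-55468549/524288
(2,0): OLD=1680627/16384 → NEW=0, ERR=1680627/16384
(2,1): OLD=112388449/524288 → NEW=255, ERR=-21304991/524288
(2,2): OLD=138621589/1048576 → NEW=255, ERR=-128765291/1048576
(2,3): OLD=916446593/16777216 → NEW=0, ERR=916446593/16777216
(3,0): OLD=1446499331/8388608 → NEW=255, ERR=-692595709/8388608
(3,1): OLD=10947550813/134217728 → NEW=0, ERR=10947550813/134217728
(3,2): OLD=326443806243/2147483648 → NEW=255, ERR=-221164523997/2147483648
(3,3): OLD=4169141759349/34359738368 → NEW=0, ERR=4169141759349/34359738368
(4,0): OLD=366129536007/2147483648 → NEW=255, ERR=-181478794233/2147483648
(4,1): OLD=2354444584789/17179869184 → NEW=255, ERR=-2026422057131/17179869184
(4,2): OLD=67653218252533/549755813888 → NEW=0, ERR=67653218252533/549755813888
(4,3): OLD=2272209843214403/8796093022208 → NEW=255, ERR=29206122551363/8796093022208
(5,0): OLD=40262773913367/274877906944 → NEW=255, ERR=-29831092357353/274877906944
(5,1): OLD=1103488121553985/8796093022208 → NEW=0, ERR=1103488121553985/8796093022208
(5,2): OLD=1291232021094889/4398046511104 → NEW=255, ERR=169730160763369/4398046511104
(5,3): OLD=33159576910103389/140737488355328 → NEW=255, ERR=-2728482620505251/140737488355328
(6,0): OLD=29358999537302307/140737488355328 → NEW=255, ERR=-6529059993306333/140737488355328
(6,1): OLD=543495764555618213/2251799813685248 → NEW=255, ERR=-30713187934120027/2251799813685248
(6,2): OLD=8729723597748593139/36028797018963968 → NEW=255, ERR=-457619642087218701/36028797018963968
(6,3): OLD=125551225000993398437/576460752303423488 → NEW=255, ERR=-21446266836379591003/576460752303423488
Row 0: ..#.
Row 1: #..#
Row 2: .##.
Row 3: #.#.
Row 4: ##.#
Row 5: #.##
Row 6: ####

Answer: ..#.
#..#
.##.
#.#.
##.#
#.##
####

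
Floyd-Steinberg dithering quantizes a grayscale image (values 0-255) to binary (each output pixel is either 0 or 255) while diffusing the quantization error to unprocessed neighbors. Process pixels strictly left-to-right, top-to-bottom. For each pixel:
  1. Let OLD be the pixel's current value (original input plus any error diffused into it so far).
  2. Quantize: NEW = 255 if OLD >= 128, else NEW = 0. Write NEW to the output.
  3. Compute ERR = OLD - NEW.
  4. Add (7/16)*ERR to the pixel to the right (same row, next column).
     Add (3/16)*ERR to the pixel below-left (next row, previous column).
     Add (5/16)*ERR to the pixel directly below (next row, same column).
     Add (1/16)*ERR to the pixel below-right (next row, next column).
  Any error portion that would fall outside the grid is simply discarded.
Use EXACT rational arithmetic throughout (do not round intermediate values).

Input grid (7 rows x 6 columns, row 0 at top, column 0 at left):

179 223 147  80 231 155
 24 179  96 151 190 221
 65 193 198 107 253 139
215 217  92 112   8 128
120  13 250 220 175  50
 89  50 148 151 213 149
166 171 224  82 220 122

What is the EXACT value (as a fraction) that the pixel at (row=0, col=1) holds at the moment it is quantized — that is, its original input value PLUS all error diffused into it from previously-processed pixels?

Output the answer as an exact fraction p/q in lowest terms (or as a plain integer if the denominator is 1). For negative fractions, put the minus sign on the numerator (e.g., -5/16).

Answer: 759/4

Derivation:
(0,0): OLD=179 → NEW=255, ERR=-76
(0,1): OLD=759/4 → NEW=255, ERR=-261/4
Target (0,1): original=223, with diffused error = 759/4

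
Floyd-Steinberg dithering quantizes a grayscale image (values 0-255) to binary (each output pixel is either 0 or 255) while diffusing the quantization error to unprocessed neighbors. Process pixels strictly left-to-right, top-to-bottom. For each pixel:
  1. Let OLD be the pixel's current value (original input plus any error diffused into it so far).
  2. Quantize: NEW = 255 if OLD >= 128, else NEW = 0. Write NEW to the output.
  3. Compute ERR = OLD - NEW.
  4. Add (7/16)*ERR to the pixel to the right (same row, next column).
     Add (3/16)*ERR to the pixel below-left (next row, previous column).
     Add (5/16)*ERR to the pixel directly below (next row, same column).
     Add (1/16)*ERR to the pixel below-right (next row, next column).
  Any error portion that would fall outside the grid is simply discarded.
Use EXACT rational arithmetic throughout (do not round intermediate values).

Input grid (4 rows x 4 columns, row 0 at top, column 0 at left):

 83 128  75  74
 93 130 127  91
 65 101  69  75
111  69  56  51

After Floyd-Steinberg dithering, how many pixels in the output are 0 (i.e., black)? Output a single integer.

Answer: 12

Derivation:
(0,0): OLD=83 → NEW=0, ERR=83
(0,1): OLD=2629/16 → NEW=255, ERR=-1451/16
(0,2): OLD=9043/256 → NEW=0, ERR=9043/256
(0,3): OLD=366405/4096 → NEW=0, ERR=366405/4096
(1,0): OLD=26095/256 → NEW=0, ERR=26095/256
(1,1): OLD=323721/2048 → NEW=255, ERR=-198519/2048
(1,2): OLD=6995005/65536 → NEW=0, ERR=6995005/65536
(1,3): OLD=176012859/1048576 → NEW=255, ERR=-91374021/1048576
(2,0): OLD=2578163/32768 → NEW=0, ERR=2578163/32768
(2,1): OLD=137902753/1048576 → NEW=255, ERR=-129484127/1048576
(2,2): OLD=54384453/2097152 → NEW=0, ERR=54384453/2097152
(2,3): OLD=2207373521/33554432 → NEW=0, ERR=2207373521/33554432
(3,0): OLD=1886324675/16777216 → NEW=0, ERR=1886324675/16777216
(3,1): OLD=23992835357/268435456 → NEW=0, ERR=23992835357/268435456
(3,2): OLD=463103093987/4294967296 → NEW=0, ERR=463103093987/4294967296
(3,3): OLD=8270513384629/68719476736 → NEW=0, ERR=8270513384629/68719476736
Output grid:
  Row 0: .#..  (3 black, running=3)
  Row 1: .#.#  (2 black, running=5)
  Row 2: .#..  (3 black, running=8)
  Row 3: ....  (4 black, running=12)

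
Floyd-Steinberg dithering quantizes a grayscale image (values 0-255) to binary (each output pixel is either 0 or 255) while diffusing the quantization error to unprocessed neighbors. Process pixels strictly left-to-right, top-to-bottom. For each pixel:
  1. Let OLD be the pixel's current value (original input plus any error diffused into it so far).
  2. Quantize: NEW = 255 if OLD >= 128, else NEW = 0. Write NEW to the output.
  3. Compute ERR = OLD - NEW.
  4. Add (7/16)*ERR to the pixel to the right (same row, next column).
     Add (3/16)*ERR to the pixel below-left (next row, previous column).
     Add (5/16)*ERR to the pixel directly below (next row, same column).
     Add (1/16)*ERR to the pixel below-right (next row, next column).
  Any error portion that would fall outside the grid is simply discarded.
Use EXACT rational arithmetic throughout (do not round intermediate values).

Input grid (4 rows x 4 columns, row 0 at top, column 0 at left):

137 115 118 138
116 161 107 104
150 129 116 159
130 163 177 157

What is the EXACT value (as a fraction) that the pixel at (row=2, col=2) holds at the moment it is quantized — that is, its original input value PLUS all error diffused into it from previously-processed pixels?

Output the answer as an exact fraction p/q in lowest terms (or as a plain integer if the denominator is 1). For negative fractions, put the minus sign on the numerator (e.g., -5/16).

Answer: 160450731/1048576

Derivation:
(0,0): OLD=137 → NEW=255, ERR=-118
(0,1): OLD=507/8 → NEW=0, ERR=507/8
(0,2): OLD=18653/128 → NEW=255, ERR=-13987/128
(0,3): OLD=184715/2048 → NEW=0, ERR=184715/2048
(1,0): OLD=11649/128 → NEW=0, ERR=11649/128
(1,1): OLD=197383/1024 → NEW=255, ERR=-63737/1024
(1,2): OLD=2178835/32768 → NEW=0, ERR=2178835/32768
(1,3): OLD=80974325/524288 → NEW=255, ERR=-52719115/524288
(2,0): OLD=2732349/16384 → NEW=255, ERR=-1445571/16384
(2,1): OLD=46715887/524288 → NEW=0, ERR=46715887/524288
(2,2): OLD=160450731/1048576 → NEW=255, ERR=-106936149/1048576
Target (2,2): original=116, with diffused error = 160450731/1048576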